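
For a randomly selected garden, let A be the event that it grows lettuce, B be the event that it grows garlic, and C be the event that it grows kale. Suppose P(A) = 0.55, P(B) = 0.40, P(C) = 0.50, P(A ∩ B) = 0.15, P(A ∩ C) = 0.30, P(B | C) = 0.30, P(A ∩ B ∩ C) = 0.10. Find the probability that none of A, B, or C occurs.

0.05

P(B ∩ C) = P(C)·P(B|C) = 0.50 × 0.30 = 0.15
P(A ∪ B ∪ C) = 0.55 + 0.40 + 0.50 − 0.15 − 0.30 − 0.15 + 0.10 = 0.95
P(none) = 1 − 0.95 = 0.05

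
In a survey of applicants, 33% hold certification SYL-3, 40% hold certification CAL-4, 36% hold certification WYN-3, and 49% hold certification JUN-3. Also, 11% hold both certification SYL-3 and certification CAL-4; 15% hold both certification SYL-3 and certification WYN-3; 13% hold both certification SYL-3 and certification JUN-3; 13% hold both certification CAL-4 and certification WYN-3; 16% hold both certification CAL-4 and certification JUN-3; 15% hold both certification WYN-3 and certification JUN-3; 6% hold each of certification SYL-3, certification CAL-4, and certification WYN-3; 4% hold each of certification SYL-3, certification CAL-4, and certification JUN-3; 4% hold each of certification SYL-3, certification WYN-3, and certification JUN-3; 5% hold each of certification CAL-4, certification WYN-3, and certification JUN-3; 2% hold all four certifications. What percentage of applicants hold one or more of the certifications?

92%

Using inclusion–exclusion:
P(union) = 33 + 40 + 36 + 49 − 11 − 15 − 13 − 13 − 16 − 15 + 6 + 4 + 4 + 5 − 2 = 92%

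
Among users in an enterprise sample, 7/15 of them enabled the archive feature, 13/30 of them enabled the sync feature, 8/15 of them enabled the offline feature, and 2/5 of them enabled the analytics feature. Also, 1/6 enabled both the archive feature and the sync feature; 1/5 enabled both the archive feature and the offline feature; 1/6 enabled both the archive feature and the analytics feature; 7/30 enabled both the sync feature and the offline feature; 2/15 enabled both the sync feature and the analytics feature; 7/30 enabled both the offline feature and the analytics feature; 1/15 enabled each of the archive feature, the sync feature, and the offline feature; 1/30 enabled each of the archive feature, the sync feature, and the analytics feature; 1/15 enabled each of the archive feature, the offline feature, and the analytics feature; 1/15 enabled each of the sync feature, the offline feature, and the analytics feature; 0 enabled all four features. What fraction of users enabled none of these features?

By inclusion-exclusion,
P(≥1) = 7/15 + 13/30 + 8/15 + 2/5 − 1/6 − 1/5 − 1/6 − 7/30 − 2/15 − 7/30 + 1/15 + 1/30 + 1/15 + 1/15 − 0 = 14/15
P(none) = 1 − 14/15 = 1/15

1/15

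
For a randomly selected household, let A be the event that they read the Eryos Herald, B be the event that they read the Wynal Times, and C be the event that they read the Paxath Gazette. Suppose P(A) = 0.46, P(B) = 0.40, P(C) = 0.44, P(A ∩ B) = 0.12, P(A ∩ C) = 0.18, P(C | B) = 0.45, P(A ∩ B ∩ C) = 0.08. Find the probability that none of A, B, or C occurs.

0.10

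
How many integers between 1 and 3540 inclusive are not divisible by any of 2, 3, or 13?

floor(3540/2) + floor(3540/3) + floor(3540/13) − floor(3540/6) − floor(3540/26) − floor(3540/39) + floor(3540/78) = 1770 + 1180 + 272 − 590 − 136 − 90 + 45 = 2451
3540 − 2451 = 1089

1089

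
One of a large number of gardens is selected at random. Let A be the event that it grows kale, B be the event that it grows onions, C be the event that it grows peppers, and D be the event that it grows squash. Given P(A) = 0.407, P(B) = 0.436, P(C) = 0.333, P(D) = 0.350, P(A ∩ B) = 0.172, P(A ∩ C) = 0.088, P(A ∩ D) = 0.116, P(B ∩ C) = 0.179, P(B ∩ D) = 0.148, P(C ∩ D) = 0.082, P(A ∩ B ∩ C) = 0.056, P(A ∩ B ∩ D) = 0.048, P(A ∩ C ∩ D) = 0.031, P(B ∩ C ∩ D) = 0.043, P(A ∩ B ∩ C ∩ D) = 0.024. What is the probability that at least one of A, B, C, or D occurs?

0.895

P(A ∪ B ∪ C ∪ D) = 0.407 + 0.436 + 0.333 + 0.350 − 0.172 − 0.088 − 0.116 − 0.179 − 0.148 − 0.082 + 0.056 + 0.048 + 0.031 + 0.043 − 0.024 = 0.895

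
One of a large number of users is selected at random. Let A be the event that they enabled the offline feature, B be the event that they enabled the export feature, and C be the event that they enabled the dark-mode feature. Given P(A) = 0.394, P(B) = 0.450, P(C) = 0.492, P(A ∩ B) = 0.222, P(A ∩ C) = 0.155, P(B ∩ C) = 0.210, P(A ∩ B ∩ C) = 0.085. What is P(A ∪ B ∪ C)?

P(A ∪ B ∪ C) = 0.394 + 0.450 + 0.492 − 0.222 − 0.155 − 0.210 + 0.085 = 0.834

0.834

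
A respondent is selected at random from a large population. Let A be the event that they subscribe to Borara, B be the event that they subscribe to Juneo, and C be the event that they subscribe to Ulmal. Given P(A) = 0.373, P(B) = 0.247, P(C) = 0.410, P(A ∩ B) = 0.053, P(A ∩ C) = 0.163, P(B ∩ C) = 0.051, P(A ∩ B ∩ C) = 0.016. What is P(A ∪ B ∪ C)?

0.779

P(A ∪ B ∪ C) = 0.373 + 0.247 + 0.410 − 0.053 − 0.163 − 0.051 + 0.016 = 0.779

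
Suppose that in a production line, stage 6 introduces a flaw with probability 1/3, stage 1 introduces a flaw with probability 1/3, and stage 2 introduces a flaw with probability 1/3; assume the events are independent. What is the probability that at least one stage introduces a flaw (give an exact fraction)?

19/27

P(none) = (1 − 1/3) × (1 − 1/3) × (1 − 1/3) = 2/3 × 2/3 × 2/3 = 8/27
P(at least one) = 1 − 8/27 = 19/27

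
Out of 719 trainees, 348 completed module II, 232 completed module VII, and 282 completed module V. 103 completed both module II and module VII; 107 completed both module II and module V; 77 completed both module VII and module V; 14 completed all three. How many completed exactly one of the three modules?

330

By inclusion–exclusion (exactly-one form):
|exactly one| = 348 + 232 + 282 − 2·103 − 2·107 − 2·77 + 3·14 = 330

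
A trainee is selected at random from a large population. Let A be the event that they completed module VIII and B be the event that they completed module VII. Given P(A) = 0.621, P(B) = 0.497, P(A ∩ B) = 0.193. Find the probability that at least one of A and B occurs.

0.925

By inclusion-exclusion,
P(A ∪ B) = 0.621 + 0.497 − 0.193 = 0.925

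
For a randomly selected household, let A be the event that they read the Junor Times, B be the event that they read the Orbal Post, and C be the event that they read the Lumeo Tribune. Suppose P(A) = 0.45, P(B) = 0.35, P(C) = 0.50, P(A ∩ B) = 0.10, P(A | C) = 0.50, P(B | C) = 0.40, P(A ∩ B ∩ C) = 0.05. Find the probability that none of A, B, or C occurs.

P(A ∩ C) = P(C)·P(A|C) = 0.50 × 0.50 = 0.25
P(B ∩ C) = P(C)·P(B|C) = 0.50 × 0.40 = 0.20
Apply inclusion-exclusion:
P(A ∪ B ∪ C) = 0.45 + 0.35 + 0.50 − 0.10 − 0.25 − 0.20 + 0.05 = 0.80
P(none) = 1 − 0.80 = 0.20

0.20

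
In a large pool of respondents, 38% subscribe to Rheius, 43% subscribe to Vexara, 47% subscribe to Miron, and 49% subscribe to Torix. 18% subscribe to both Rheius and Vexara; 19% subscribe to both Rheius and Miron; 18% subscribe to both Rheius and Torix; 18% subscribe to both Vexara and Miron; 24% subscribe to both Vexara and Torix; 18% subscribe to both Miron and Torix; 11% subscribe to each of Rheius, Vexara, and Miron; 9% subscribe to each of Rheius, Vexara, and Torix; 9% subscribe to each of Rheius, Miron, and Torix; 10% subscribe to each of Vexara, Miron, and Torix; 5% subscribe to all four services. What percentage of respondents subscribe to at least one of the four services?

96%

By inclusion–exclusion:
P(at least one) = 38 + 43 + 47 + 49 − 18 − 19 − 18 − 18 − 24 − 18 + 11 + 9 + 9 + 10 − 5 = 96%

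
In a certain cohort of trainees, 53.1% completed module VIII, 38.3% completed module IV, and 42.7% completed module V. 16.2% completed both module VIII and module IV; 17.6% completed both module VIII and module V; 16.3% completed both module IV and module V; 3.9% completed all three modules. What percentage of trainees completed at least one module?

P(union) = 53.1 + 38.3 + 42.7 − 16.2 − 17.6 − 16.3 + 3.9 = 87.9%

87.9%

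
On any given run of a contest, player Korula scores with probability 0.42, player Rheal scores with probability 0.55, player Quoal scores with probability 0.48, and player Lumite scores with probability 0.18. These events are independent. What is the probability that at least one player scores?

P(none) = (1 − 0.42) × (1 − 0.55) × (1 − 0.48) × (1 − 0.18) = 0.58 × 0.45 × 0.52 × 0.82 = 0.1112904
P(at least one) = 1 − 0.1112904 = 0.8887096

0.8887096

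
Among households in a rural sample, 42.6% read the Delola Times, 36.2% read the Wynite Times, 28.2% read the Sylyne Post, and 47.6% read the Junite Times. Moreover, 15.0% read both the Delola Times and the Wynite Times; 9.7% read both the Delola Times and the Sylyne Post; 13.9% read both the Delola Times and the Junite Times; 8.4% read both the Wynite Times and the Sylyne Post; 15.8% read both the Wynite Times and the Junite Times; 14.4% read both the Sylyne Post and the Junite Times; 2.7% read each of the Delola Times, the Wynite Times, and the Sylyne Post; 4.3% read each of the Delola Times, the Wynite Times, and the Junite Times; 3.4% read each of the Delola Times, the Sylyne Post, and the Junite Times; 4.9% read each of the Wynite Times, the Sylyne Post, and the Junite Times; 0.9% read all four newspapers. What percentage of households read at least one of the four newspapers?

91.8%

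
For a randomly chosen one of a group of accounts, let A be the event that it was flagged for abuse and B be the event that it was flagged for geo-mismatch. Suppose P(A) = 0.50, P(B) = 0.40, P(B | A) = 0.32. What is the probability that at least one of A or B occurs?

P(A ∩ B) = P(A)·P(B|A) = 0.50 × 0.32 = 0.16
By inclusion-exclusion,
P(A ∪ B) = 0.50 + 0.40 − 0.16 = 0.74

0.74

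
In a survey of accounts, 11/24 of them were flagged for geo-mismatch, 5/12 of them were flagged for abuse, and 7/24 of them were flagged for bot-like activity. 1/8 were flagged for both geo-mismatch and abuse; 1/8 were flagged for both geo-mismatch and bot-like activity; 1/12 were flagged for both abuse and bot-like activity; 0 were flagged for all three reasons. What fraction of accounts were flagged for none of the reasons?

1/6

P(union) = 11/24 + 5/12 + 7/24 − 1/8 − 1/8 − 1/12 + 0 = 5/6
P(none) = 1 − 5/6 = 1/6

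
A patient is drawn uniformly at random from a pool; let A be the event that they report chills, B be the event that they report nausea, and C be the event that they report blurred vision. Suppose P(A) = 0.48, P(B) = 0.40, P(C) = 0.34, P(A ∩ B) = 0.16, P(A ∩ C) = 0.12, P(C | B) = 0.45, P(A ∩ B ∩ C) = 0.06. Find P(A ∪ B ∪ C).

0.82

P(B ∩ C) = P(B)·P(C|B) = 0.40 × 0.45 = 0.18
Apply inclusion-exclusion:
P(A ∪ B ∪ C) = 0.48 + 0.40 + 0.34 − 0.16 − 0.12 − 0.18 + 0.06 = 0.82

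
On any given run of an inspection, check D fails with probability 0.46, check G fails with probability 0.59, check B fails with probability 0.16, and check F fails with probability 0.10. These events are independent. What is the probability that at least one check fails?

P(none) = (1 − 0.46) × (1 − 0.59) × (1 − 0.16) × (1 − 0.10) = 0.54 × 0.41 × 0.84 × 0.90 = 0.1673784
P(at least one) = 1 − 0.1673784 = 0.8326216

0.8326216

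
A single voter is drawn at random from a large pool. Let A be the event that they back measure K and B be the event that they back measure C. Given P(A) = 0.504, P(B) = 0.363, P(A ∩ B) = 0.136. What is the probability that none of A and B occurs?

0.269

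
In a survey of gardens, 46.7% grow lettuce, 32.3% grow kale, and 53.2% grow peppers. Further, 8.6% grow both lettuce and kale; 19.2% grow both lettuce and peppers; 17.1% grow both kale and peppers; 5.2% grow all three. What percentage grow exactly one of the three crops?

58.0%

By inclusion–exclusion (exactly-one form):
P(exactly one) = 46.7 + 32.3 + 53.2 − 2·8.6 − 2·19.2 − 2·17.1 + 3·5.2 = 58.0%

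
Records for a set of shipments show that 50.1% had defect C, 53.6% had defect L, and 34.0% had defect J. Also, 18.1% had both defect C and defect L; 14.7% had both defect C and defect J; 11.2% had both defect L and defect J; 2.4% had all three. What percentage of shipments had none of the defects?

3.9%

P(union) = 50.1 + 53.6 + 34.0 − 18.1 − 14.7 − 11.2 + 2.4 = 96.1%
P(none) = 100% − 96.1% = 3.9%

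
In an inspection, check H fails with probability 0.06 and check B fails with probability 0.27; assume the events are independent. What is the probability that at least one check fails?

Independence gives P(none) = ∏(1 − pᵢ).
P(none) = (1 − 0.06) × (1 − 0.27) = 0.94 × 0.73 = 0.6862
P(at least one) = 1 − 0.6862 = 0.3138

0.3138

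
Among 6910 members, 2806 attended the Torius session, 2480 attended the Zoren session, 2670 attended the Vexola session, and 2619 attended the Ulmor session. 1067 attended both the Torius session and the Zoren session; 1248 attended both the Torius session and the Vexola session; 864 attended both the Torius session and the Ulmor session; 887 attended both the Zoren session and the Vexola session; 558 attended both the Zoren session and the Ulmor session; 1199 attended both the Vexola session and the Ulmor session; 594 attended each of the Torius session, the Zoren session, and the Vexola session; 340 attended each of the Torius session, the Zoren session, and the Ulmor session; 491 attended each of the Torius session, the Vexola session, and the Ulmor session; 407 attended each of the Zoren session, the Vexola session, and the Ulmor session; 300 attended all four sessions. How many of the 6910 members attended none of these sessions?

626

By inclusion-exclusion,
|at least one| = 2806 + 2480 + 2670 + 2619 − 1067 − 1248 − 864 − 887 − 558 − 1199 + 594 + 340 + 491 + 407 − 300 = 6284
None: 6910 − 6284 = 626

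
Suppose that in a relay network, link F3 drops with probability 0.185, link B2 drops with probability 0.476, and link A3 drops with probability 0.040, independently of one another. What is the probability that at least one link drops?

P(none) = (1 − 0.185) × (1 − 0.476) × (1 − 0.040) = 0.815 × 0.524 × 0.960 = 0.4099776
P(at least one) = 1 − 0.4099776 = 0.5900224

0.5900224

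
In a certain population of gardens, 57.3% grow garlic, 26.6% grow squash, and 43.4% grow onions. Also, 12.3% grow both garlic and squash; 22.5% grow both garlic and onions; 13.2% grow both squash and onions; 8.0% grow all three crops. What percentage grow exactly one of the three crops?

55.3%

Using the inclusion–exclusion count for exactly one event:
P(exactly one) = 57.3 + 26.6 + 43.4 − 2·12.3 − 2·22.5 − 2·13.2 + 3·8.0 = 55.3%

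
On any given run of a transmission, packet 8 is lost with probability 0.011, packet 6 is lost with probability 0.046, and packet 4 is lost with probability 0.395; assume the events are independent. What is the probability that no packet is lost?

0.57082113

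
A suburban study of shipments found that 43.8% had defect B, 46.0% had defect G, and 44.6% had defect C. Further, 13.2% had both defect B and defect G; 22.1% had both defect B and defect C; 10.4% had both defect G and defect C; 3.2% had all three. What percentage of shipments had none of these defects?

8.1%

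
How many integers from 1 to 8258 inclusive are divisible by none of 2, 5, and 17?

3109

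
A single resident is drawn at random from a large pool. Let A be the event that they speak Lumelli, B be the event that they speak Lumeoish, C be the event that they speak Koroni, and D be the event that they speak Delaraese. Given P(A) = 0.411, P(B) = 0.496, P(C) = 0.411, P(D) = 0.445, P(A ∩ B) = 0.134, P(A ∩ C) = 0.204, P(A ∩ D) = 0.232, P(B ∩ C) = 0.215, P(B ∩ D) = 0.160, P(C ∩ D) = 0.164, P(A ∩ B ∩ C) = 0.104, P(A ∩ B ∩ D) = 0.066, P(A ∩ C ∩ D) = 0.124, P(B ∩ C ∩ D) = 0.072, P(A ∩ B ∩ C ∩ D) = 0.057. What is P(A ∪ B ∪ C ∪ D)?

0.963

By inclusion-exclusion,
P(A ∪ B ∪ C ∪ D) = 0.411 + 0.496 + 0.411 + 0.445 − 0.134 − 0.204 − 0.232 − 0.215 − 0.160 − 0.164 + 0.104 + 0.066 + 0.124 + 0.072 − 0.057 = 0.963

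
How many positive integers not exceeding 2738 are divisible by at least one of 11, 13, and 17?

By inclusion–exclusion:
⌊2738/11⌋ + ⌊2738/13⌋ + ⌊2738/17⌋ − ⌊2738/143⌋ − ⌊2738/187⌋ − ⌊2738/221⌋ + ⌊2738/2431⌋ = 248 + 210 + 161 − 19 − 14 − 12 + 1 = 575

575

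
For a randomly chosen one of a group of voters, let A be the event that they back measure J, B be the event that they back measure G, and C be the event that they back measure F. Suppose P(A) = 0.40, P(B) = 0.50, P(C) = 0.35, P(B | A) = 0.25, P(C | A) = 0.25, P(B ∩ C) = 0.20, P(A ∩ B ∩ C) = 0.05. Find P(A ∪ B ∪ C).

0.90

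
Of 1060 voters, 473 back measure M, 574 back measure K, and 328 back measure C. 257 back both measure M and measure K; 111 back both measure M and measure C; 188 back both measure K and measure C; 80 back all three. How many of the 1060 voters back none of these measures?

161

Apply inclusion-exclusion:
|at least one| = 473 + 574 + 328 − 257 − 111 − 188 + 80 = 899
None: 1060 − 899 = 161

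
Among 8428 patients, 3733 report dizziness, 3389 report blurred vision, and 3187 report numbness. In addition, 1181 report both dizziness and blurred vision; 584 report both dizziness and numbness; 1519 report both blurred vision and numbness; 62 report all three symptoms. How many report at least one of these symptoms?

7087

|at least one| = 3733 + 3389 + 3187 − 1181 − 584 − 1519 + 62 = 7087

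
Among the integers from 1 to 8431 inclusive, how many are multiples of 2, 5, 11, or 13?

5600

Inclusion–exclusion gives
4215 + 1686 + 766 + 648 − 843 − 383 − 324 − 153 − 129 − 58 + 76 + 64 + 29 + 11 − 5 = 5600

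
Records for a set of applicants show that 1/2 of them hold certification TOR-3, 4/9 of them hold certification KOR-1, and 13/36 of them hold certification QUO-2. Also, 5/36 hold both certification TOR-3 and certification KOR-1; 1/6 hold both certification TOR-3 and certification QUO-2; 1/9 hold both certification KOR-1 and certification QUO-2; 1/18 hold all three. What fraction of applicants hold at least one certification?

P(≥1) = 1/2 + 4/9 + 13/36 − 5/36 − 1/6 − 1/9 + 1/18 = 17/18

17/18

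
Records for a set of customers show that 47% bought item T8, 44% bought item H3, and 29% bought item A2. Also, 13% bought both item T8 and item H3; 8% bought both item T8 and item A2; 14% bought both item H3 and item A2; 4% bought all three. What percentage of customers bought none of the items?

11%

P(union) = 47 + 44 + 29 − 13 − 8 − 14 + 4 = 89%
P(none) = 100% − 89% = 11%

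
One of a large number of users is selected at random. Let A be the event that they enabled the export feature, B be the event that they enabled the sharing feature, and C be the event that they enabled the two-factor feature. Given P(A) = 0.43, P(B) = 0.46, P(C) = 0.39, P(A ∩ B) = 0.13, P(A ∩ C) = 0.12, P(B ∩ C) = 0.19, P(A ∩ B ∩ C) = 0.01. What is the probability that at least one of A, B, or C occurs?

Apply inclusion-exclusion:
P(A ∪ B ∪ C) = 0.43 + 0.46 + 0.39 − 0.13 − 0.12 − 0.19 + 0.01 = 0.85

0.85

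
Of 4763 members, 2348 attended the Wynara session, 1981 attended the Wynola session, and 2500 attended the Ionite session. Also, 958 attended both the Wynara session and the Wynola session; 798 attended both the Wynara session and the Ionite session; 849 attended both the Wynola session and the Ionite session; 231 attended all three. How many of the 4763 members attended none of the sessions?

308

Inclusion–exclusion gives
|union| = 2348 + 1981 + 2500 − 958 − 798 − 849 + 231 = 4455
None: 4763 − 4455 = 308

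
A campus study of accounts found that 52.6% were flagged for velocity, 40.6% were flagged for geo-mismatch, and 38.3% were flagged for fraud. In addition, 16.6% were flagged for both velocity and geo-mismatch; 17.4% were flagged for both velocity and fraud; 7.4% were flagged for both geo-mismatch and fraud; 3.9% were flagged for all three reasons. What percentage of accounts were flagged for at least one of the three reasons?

P(at least one) = 52.6 + 40.6 + 38.3 − 16.6 − 17.4 − 7.4 + 3.9 = 94.0%

94.0%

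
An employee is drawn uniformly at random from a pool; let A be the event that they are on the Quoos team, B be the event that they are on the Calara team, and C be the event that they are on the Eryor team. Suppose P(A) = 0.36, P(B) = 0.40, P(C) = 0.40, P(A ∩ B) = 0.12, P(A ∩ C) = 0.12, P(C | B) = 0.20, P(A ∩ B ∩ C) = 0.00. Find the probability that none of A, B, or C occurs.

0.16

P(B ∩ C) = P(B)·P(C|B) = 0.40 × 0.20 = 0.08
Inclusion–exclusion gives
P(A ∪ B ∪ C) = 0.36 + 0.40 + 0.40 − 0.12 − 0.12 − 0.08 + 0.00 = 0.84
P(none) = 1 − 0.84 = 0.16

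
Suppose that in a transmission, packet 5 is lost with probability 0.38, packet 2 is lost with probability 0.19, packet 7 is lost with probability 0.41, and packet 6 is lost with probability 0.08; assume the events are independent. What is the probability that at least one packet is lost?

Independence gives P(none) = ∏(1 − pᵢ).
P(none) = (1 − 0.38) × (1 − 0.19) × (1 − 0.41) × (1 − 0.08) = 0.62 × 0.81 × 0.59 × 0.92 = 0.27259416
P(at least one) = 1 − 0.27259416 = 0.72740584

0.72740584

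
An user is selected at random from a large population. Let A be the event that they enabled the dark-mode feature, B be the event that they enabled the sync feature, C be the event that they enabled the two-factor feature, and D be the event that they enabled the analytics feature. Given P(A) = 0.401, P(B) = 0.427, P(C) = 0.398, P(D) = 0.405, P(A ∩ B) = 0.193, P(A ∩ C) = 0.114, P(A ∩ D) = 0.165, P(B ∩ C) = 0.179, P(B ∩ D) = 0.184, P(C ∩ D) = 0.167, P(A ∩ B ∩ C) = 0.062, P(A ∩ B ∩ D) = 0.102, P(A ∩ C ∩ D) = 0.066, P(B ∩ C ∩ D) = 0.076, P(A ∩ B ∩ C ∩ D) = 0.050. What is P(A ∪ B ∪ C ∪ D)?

Apply inclusion-exclusion:
P(A ∪ B ∪ C ∪ D) = 0.401 + 0.427 + 0.398 + 0.405 − 0.193 − 0.114 − 0.165 − 0.179 − 0.184 − 0.167 + 0.062 + 0.102 + 0.066 + 0.076 − 0.050 = 0.885

0.885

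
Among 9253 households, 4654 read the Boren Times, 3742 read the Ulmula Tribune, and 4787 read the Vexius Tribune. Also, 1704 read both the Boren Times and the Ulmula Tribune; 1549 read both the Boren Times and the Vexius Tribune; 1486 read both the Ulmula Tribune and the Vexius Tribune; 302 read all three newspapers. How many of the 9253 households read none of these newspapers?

507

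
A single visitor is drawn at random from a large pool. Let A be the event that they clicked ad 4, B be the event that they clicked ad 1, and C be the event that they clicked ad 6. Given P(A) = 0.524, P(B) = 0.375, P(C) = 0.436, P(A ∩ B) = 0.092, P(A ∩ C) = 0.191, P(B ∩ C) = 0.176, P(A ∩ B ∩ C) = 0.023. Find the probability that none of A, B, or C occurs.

By inclusion-exclusion,
P(A ∪ B ∪ C) = 0.524 + 0.375 + 0.436 − 0.092 − 0.191 − 0.176 + 0.023 = 0.899
P(none) = 1 − 0.899 = 0.101

0.101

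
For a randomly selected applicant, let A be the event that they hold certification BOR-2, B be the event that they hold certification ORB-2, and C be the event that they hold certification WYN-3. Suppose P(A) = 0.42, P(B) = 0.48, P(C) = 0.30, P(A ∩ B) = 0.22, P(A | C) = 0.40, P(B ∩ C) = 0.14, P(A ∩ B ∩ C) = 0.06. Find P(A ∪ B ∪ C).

0.78

P(A ∩ C) = P(C)·P(A|C) = 0.30 × 0.40 = 0.12
P(A ∪ B ∪ C) = 0.42 + 0.48 + 0.30 − 0.22 − 0.12 − 0.14 + 0.06 = 0.78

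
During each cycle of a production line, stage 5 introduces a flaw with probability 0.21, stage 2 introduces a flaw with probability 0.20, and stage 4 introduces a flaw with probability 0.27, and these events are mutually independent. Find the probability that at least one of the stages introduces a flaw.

0.53864

P(none) = (1 − 0.21) × (1 − 0.20) × (1 − 0.27) = 0.79 × 0.80 × 0.73 = 0.46136
P(at least one) = 1 − 0.46136 = 0.53864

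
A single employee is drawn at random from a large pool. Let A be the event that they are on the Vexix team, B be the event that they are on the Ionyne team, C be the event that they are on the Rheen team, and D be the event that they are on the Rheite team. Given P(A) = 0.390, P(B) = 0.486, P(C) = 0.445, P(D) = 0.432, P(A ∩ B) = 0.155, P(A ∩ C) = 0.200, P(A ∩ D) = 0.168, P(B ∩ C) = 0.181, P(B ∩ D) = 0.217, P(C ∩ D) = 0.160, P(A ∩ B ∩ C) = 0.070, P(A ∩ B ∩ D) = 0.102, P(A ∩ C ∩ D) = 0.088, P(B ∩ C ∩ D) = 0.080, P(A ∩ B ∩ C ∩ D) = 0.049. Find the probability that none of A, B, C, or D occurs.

Apply inclusion-exclusion:
P(A ∪ B ∪ C ∪ D) = 0.390 + 0.486 + 0.445 + 0.432 − 0.155 − 0.200 − 0.168 − 0.181 − 0.217 − 0.160 + 0.070 + 0.102 + 0.088 + 0.080 − 0.049 = 0.963
P(none) = 1 − 0.963 = 0.037

0.037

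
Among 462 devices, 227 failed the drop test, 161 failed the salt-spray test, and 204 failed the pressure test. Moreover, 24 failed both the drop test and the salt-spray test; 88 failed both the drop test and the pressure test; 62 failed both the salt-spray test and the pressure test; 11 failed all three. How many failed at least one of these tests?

429

Apply inclusion-exclusion:
|union| = 227 + 161 + 204 − 24 − 88 − 62 + 11 = 429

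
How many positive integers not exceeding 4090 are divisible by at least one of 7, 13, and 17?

By inclusion–exclusion:
584 + 314 + 240 − 44 − 34 − 18 + 2 = 1044

1044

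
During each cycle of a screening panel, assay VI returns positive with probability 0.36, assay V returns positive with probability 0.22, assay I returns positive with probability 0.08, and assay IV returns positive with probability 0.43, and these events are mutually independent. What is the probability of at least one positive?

Independence gives P(none) = ∏(1 − pᵢ).
P(none) = (1 − 0.36) × (1 − 0.22) × (1 − 0.08) × (1 − 0.43) = 0.64 × 0.78 × 0.92 × 0.57 = 0.26178048
P(at least one) = 1 − 0.26178048 = 0.73821952

0.73821952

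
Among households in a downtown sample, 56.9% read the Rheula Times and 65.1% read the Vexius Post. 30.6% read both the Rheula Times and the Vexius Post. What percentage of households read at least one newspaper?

91.4%

P(union) = 56.9 + 65.1 − 30.6 = 91.4%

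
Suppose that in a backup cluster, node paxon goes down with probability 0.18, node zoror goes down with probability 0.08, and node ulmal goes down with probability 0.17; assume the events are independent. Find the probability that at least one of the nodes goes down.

P(none) = (1 − 0.18) × (1 − 0.08) × (1 − 0.17) = 0.82 × 0.92 × 0.83 = 0.626152
P(at least one) = 1 − 0.626152 = 0.373848

0.373848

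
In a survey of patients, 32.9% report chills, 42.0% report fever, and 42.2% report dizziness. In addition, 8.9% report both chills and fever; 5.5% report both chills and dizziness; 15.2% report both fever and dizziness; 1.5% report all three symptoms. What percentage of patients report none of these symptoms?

11.0%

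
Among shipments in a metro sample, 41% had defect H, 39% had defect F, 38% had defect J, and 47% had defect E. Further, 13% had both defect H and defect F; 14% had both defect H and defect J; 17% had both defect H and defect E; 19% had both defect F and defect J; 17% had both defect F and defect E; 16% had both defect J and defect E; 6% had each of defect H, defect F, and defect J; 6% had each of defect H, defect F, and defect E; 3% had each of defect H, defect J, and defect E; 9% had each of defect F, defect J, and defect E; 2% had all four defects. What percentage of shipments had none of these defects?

9%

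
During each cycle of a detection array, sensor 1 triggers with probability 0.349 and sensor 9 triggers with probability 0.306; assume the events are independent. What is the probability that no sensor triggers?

0.451794

Since the events are independent, P(none) is the product of the individual non-occurrence probabilities.
P(none) = (1 − 0.349) × (1 − 0.306) = 0.651 × 0.694 = 0.451794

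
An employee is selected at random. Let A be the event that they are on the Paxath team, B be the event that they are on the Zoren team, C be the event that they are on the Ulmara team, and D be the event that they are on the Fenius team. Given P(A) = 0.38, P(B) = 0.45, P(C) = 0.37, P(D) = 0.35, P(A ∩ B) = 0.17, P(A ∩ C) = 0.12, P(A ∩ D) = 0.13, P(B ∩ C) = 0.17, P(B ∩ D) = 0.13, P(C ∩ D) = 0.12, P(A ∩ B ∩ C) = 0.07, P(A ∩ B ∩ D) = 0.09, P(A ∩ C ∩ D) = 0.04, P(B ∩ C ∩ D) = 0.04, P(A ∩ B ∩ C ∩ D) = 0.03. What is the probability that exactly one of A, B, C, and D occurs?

0.47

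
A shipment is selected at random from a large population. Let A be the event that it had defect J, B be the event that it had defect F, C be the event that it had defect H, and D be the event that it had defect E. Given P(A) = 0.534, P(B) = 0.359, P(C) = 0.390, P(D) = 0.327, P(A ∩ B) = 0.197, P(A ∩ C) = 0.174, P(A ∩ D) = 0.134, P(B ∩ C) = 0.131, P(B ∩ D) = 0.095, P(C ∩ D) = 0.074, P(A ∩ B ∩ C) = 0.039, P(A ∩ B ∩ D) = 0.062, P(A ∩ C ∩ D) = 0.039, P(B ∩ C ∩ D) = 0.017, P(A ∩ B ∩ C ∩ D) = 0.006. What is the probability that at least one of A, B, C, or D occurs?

0.956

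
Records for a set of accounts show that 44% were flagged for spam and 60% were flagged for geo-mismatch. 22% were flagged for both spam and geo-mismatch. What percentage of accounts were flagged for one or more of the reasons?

82%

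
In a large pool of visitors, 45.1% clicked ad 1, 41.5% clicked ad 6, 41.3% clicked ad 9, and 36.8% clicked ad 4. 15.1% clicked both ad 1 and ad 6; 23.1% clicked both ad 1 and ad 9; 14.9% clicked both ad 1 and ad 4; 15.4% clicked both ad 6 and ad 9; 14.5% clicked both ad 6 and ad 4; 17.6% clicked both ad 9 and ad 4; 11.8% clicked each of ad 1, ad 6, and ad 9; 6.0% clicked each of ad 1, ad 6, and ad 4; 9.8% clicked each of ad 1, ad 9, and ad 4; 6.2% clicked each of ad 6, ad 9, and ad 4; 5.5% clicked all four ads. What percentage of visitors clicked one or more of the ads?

92.4%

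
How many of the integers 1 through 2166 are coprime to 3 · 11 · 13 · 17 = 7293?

1141

By inclusion–exclusion:
⌊2166/3⌋ + ⌊2166/11⌋ + ⌊2166/13⌋ + ⌊2166/17⌋ − ⌊2166/33⌋ − ⌊2166/39⌋ − ⌊2166/51⌋ − ⌊2166/143⌋ − ⌊2166/187⌋ − ⌊2166/221⌋ + ⌊2166/429⌋ + ⌊2166/561⌋ + ⌊2166/663⌋ + ⌊2166/2431⌋ − ⌊2166/7293⌋ = 722 + 196 + 166 + 127 − 65 − 55 − 42 − 15 − 11 − 9 + 5 + 3 + 3 + 0 − 0 = 1025
2166 − 1025 = 1141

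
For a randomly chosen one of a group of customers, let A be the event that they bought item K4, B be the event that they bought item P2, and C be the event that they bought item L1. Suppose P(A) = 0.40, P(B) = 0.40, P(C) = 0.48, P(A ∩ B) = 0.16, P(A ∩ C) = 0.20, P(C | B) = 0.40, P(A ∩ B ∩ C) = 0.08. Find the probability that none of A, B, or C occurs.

P(B ∩ C) = P(B)·P(C|B) = 0.40 × 0.40 = 0.16
Using inclusion–exclusion:
P(A ∪ B ∪ C) = 0.40 + 0.40 + 0.48 − 0.16 − 0.20 − 0.16 + 0.08 = 0.84
P(none) = 1 − 0.84 = 0.16

0.16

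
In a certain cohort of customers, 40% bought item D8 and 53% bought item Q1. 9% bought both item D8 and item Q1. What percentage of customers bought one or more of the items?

84%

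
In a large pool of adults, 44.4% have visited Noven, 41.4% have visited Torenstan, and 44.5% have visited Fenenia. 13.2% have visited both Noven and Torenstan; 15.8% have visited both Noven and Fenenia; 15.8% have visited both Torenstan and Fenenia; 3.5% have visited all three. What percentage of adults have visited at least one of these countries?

89.0%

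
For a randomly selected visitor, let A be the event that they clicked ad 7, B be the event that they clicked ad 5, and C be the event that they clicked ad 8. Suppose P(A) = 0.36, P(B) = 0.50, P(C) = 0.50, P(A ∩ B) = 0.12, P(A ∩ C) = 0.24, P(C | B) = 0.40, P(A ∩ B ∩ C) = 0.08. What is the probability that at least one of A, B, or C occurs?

0.88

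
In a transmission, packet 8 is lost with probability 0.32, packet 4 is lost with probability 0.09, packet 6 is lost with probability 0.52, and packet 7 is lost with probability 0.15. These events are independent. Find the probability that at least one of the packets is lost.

P(none) = (1 − 0.32) × (1 − 0.09) × (1 − 0.52) × (1 − 0.15) = 0.68 × 0.91 × 0.48 × 0.85 = 0.2524704
P(at least one) = 1 − 0.2524704 = 0.7475296

0.7475296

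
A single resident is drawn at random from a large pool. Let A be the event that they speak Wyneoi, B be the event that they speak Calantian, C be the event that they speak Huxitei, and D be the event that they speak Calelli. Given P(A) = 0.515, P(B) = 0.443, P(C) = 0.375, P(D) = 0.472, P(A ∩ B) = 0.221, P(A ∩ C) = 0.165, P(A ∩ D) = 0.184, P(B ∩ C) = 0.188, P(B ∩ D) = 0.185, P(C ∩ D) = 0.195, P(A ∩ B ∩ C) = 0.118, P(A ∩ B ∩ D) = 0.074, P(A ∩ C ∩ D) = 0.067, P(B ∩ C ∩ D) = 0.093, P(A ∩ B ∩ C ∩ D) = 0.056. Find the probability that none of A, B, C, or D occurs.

0.037

By inclusion-exclusion,
P(A ∪ B ∪ C ∪ D) = 0.515 + 0.443 + 0.375 + 0.472 − 0.221 − 0.165 − 0.184 − 0.188 − 0.185 − 0.195 + 0.118 + 0.074 + 0.067 + 0.093 − 0.056 = 0.963
P(none) = 1 − 0.963 = 0.037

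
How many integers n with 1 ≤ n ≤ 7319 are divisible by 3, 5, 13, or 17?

3927

2439 + 1463 + 563 + 430 − 487 − 187 − 143 − 112 − 86 − 33 + 37 + 28 + 11 + 6 − 2 = 3927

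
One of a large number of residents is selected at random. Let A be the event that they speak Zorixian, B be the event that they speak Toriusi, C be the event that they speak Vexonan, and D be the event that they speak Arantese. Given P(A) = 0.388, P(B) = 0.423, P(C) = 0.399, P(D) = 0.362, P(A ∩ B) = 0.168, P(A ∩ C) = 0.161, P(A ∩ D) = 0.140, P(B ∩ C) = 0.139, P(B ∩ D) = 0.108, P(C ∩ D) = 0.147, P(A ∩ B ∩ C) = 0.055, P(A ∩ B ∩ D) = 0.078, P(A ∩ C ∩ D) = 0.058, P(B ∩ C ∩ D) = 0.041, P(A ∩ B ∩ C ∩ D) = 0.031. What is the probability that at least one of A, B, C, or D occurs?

0.910

P(A ∪ B ∪ C ∪ D) = 0.388 + 0.423 + 0.399 + 0.362 − 0.168 − 0.161 − 0.140 − 0.139 − 0.108 − 0.147 + 0.055 + 0.078 + 0.058 + 0.041 − 0.031 = 0.910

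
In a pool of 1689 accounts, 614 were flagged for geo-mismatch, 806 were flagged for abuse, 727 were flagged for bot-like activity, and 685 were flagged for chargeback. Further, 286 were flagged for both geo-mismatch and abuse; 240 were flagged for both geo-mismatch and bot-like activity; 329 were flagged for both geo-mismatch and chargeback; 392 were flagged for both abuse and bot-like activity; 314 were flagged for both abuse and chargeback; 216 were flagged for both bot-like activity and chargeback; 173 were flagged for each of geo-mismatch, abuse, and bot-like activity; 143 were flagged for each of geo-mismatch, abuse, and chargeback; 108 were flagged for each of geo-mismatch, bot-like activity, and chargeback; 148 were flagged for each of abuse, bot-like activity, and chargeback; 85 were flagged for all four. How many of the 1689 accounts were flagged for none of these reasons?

|union| = 614 + 806 + 727 + 685 − 286 − 240 − 329 − 392 − 314 − 216 + 173 + 143 + 108 + 148 − 85 = 1542
None: 1689 − 1542 = 147

147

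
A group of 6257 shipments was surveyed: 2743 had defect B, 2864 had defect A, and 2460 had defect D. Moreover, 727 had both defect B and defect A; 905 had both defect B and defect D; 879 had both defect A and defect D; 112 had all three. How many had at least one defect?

5668

Inclusion–exclusion gives
N(≥1) = 2743 + 2864 + 2460 − 727 − 905 − 879 + 112 = 5668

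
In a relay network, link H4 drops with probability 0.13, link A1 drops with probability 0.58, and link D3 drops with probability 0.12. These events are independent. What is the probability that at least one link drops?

P(none) = (1 − 0.13) × (1 − 0.58) × (1 − 0.12) = 0.87 × 0.42 × 0.88 = 0.321552
P(at least one) = 1 − 0.321552 = 0.678448

0.678448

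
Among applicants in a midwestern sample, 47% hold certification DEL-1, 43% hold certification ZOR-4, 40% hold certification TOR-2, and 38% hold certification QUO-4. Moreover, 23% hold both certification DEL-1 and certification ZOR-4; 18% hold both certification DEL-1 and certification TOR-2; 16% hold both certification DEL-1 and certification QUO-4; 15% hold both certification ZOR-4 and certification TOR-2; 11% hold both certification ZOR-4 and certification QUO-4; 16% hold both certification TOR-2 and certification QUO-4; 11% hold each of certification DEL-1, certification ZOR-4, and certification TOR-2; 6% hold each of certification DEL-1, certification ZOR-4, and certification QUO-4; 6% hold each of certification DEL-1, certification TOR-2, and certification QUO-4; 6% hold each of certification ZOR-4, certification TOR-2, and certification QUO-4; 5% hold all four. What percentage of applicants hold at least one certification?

P(at least one) = 47 + 43 + 40 + 38 − 23 − 18 − 16 − 15 − 11 − 16 + 11 + 6 + 6 + 6 − 5 = 93%

93%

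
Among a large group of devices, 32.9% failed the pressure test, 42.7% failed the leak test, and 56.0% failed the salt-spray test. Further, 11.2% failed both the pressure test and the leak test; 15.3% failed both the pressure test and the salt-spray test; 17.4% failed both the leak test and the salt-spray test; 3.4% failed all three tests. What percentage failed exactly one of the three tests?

54.0%

P(exactly one) = 32.9 + 42.7 + 56.0 − 2·11.2 − 2·15.3 − 2·17.4 + 3·3.4 = 54.0%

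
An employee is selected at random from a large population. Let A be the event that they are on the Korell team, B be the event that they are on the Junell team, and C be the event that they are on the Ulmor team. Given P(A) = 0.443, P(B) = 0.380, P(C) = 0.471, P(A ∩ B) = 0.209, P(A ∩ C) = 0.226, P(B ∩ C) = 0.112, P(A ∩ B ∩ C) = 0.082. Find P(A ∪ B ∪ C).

0.829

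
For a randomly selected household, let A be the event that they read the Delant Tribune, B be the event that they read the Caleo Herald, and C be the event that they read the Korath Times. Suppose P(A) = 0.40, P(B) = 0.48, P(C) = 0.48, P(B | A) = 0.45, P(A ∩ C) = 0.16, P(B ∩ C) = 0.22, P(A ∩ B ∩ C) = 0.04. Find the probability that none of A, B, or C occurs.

0.16

P(A ∩ B) = P(A)·P(B|A) = 0.40 × 0.45 = 0.18
P(A ∪ B ∪ C) = 0.40 + 0.48 + 0.48 − 0.18 − 0.16 − 0.22 + 0.04 = 0.84
P(none) = 1 − 0.84 = 0.16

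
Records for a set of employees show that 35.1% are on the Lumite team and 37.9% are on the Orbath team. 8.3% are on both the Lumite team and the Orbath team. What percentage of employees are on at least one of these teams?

64.7%

By inclusion-exclusion,
P(at least one) = 35.1 + 37.9 − 8.3 = 64.7%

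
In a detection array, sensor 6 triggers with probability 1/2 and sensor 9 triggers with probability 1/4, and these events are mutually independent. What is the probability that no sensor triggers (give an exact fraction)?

Since the events are independent, P(none) is the product of the individual non-occurrence probabilities.
P(none) = (1 − 1/2) × (1 − 1/4) = 1/2 × 3/4 = 3/8

3/8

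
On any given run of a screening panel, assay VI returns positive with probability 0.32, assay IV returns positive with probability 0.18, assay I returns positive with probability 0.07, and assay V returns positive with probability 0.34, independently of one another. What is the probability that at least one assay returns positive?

0.65774512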